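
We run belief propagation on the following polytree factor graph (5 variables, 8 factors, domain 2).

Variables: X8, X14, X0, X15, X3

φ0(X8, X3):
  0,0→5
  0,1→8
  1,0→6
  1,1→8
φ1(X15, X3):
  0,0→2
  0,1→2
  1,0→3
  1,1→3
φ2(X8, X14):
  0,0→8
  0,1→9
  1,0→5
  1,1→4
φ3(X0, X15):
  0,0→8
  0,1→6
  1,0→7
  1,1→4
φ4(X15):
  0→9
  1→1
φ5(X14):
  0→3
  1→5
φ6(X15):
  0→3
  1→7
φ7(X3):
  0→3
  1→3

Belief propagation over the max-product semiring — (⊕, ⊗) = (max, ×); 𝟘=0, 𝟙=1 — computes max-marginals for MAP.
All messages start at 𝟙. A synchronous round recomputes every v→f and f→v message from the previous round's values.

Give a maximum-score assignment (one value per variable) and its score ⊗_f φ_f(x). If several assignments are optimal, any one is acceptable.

init: all messages = 𝟙 over 2 values
r1 m[φ0→X8] = [8, 8]
r1 m[φ0→X3] = [6, 8]
r1 m[φ1→X15] = [2, 3]
r1 m[φ1→X3] = [3, 3]
r1 m[φ2→X8] = [9, 5]
r1 m[φ2→X14] = [8, 9]
r1 m[φ3→X0] = [8, 7]
r1 m[φ3→X15] = [8, 6]
r1 m[φ4→X15] = [9, 1]
r1 m[φ5→X14] = [3, 5]
r1 m[φ6→X15] = [3, 7]
r1 m[φ7→X3] = [3, 3]
r1 m[X8→φ0] = [1, 1]
r1 m[X8→φ2] = [1, 1]
r1 m[X14→φ2] = [1, 1]
r1 m[X14→φ5] = [1, 1]
r1 m[X0→φ3] = [1, 1]
r1 m[X15→φ1] = [1, 1]
r1 m[X15→φ3] = [1, 1]
r1 m[X15→φ4] = [1, 1]
r1 m[X15→φ6] = [1, 1]
r1 m[X3→φ0] = [1, 1]
r1 m[X3→φ1] = [1, 1]
r1 m[X3→φ7] = [1, 1]
r2 m[φ0→X8] = [8, 8]
r2 m[φ0→X3] = [6, 8]
r2 m[φ1→X15] = [2, 3]
r2 m[φ1→X3] = [3, 3]
r2 m[φ2→X8] = [9, 5]
r2 m[φ2→X14] = [8, 9]
r2 m[φ3→X0] = [8, 7]
r2 m[φ3→X15] = [8, 6]
r2 m[φ4→X15] = [9, 1]
r2 m[φ5→X14] = [3, 5]
r2 m[φ6→X15] = [3, 7]
r2 m[φ7→X3] = [3, 3]
r2 m[X8→φ0] = [9, 5]
r2 m[X8→φ2] = [8, 8]
r2 m[X14→φ2] = [3, 5]
r2 m[X14→φ5] = [8, 9]
r2 m[X0→φ3] = [1, 1]
r2 m[X15→φ1] = [216, 42]
r2 m[X15→φ3] = [54, 21]
r2 m[X15→φ4] = [48, 126]
r2 m[X15→φ6] = [144, 18]
r2 m[X3→φ0] = [9, 9]
r2 m[X3→φ1] = [18, 24]
r2 m[X3→φ7] = [18, 24]
r3 m[φ0→X8] = [72, 72]
r3 m[φ0→X3] = [45, 72]
r3 m[φ1→X15] = [48, 72]
r3 m[φ1→X3] = [432, 432]
r3 m[φ2→X8] = [45, 20]
r3 m[φ2→X14] = [64, 72]
r3 m[φ3→X0] = [432, 378]
r3 m[φ3→X15] = [8, 6]
r3 m[φ4→X15] = [9, 1]
r3 m[φ5→X14] = [3, 5]
r3 m[φ6→X15] = [3, 7]
r3 m[φ7→X3] = [3, 3]
r3 m[X8→φ0] = [9, 5]
r3 m[X8→φ2] = [8, 8]
r3 m[X14→φ2] = [3, 5]
r3 m[X14→φ5] = [8, 9]
r3 m[X0→φ3] = [1, 1]
r3 m[X15→φ1] = [216, 42]
r3 m[X15→φ3] = [54, 21]
r3 m[X15→φ4] = [48, 126]
r3 m[X15→φ6] = [144, 18]
r3 m[X3→φ0] = [9, 9]
r3 m[X3→φ1] = [18, 24]
r3 m[X3→φ7] = [18, 24]
r4 m[φ0→X8] = [72, 72]
r4 m[φ0→X3] = [45, 72]
r4 m[φ1→X15] = [48, 72]
r4 m[φ1→X3] = [432, 432]
r4 m[φ2→X8] = [45, 20]
r4 m[φ2→X14] = [64, 72]
r4 m[φ3→X0] = [432, 378]
r4 m[φ3→X15] = [8, 6]
r4 m[φ4→X15] = [9, 1]
r4 m[φ5→X14] = [3, 5]
r4 m[φ6→X15] = [3, 7]
r4 m[φ7→X3] = [3, 3]
r4 m[X8→φ0] = [45, 20]
r4 m[X8→φ2] = [72, 72]
r4 m[X14→φ2] = [3, 5]
r4 m[X14→φ5] = [64, 72]
r4 m[X0→φ3] = [1, 1]
r4 m[X15→φ1] = [216, 42]
r4 m[X15→φ3] = [1296, 504]
r4 m[X15→φ4] = [1152, 3024]
r4 m[X15→φ6] = [3456, 432]
r4 m[X3→φ0] = [1296, 1296]
r4 m[X3→φ1] = [135, 216]
r4 m[X3→φ7] = [19440, 31104]
r5 m[φ0→X8] = [10368, 10368]
r5 m[φ0→X3] = [225, 360]
r5 m[φ1→X15] = [432, 648]
r5 m[φ1→X3] = [432, 432]
r5 m[φ2→X8] = [45, 20]
r5 m[φ2→X14] = [576, 648]
r5 m[φ3→X0] = [10368, 9072]
r5 m[φ3→X15] = [8, 6]
r5 m[φ4→X15] = [9, 1]
r5 m[φ5→X14] = [3, 5]
r5 m[φ6→X15] = [3, 7]
r5 m[φ7→X3] = [3, 3]
r5 m[X8→φ0] = [45, 20]
r5 m[X8→φ2] = [72, 72]
r5 m[X14→φ2] = [3, 5]
r5 m[X14→φ5] = [64, 72]
r5 m[X0→φ3] = [1, 1]
r5 m[X15→φ1] = [216, 42]
r5 m[X15→φ3] = [1296, 504]
r5 m[X15→φ4] = [1152, 3024]
r5 m[X15→φ6] = [3456, 432]
r5 m[X3→φ0] = [1296, 1296]
r5 m[X3→φ1] = [135, 216]
r5 m[X3→φ7] = [19440, 31104]
r6 m[φ0→X8] = [10368, 10368]
r6 m[φ0→X3] = [225, 360]
r6 m[φ1→X15] = [432, 648]
r6 m[φ1→X3] = [432, 432]
r6 m[φ2→X8] = [45, 20]
r6 m[φ2→X14] = [576, 648]
r6 m[φ3→X0] = [10368, 9072]
r6 m[φ3→X15] = [8, 6]
r6 m[φ4→X15] = [9, 1]
r6 m[φ5→X14] = [3, 5]
r6 m[φ6→X15] = [3, 7]
r6 m[φ7→X3] = [3, 3]
r6 m[X8→φ0] = [45, 20]
r6 m[X8→φ2] = [10368, 10368]
r6 m[X14→φ2] = [3, 5]
r6 m[X14→φ5] = [576, 648]
r6 m[X0→φ3] = [1, 1]
r6 m[X15→φ1] = [216, 42]
r6 m[X15→φ3] = [11664, 4536]
r6 m[X15→φ4] = [10368, 27216]
r6 m[X15→φ6] = [31104, 3888]
r6 m[X3→φ0] = [1296, 1296]
r6 m[X3→φ1] = [675, 1080]
r6 m[X3→φ7] = [97200, 155520]
r7 m[φ0→X8] = [10368, 10368]
r7 m[φ0→X3] = [225, 360]
r7 m[φ1→X15] = [2160, 3240]
r7 m[φ1→X3] = [432, 432]
r7 m[φ2→X8] = [45, 20]
r7 m[φ2→X14] = [82944, 93312]
r7 m[φ3→X0] = [93312, 81648]
r7 m[φ3→X15] = [8, 6]
r7 m[φ4→X15] = [9, 1]
r7 m[φ5→X14] = [3, 5]
r7 m[φ6→X15] = [3, 7]
r7 m[φ7→X3] = [3, 3]
r7 m[X8→φ0] = [45, 20]
r7 m[X8→φ2] = [10368, 10368]
r7 m[X14→φ2] = [3, 5]
r7 m[X14→φ5] = [576, 648]
r7 m[X0→φ3] = [1, 1]
r7 m[X15→φ1] = [216, 42]
r7 m[X15→φ3] = [11664, 4536]
r7 m[X15→φ4] = [10368, 27216]
r7 m[X15→φ6] = [31104, 3888]
r7 m[X3→φ0] = [1296, 1296]
r7 m[X3→φ1] = [675, 1080]
r7 m[X3→φ7] = [97200, 155520]
r8 m[φ0→X8] = [10368, 10368]
r8 m[φ0→X3] = [225, 360]
r8 m[φ1→X15] = [2160, 3240]
r8 m[φ1→X3] = [432, 432]
r8 m[φ2→X8] = [45, 20]
r8 m[φ2→X14] = [82944, 93312]
r8 m[φ3→X0] = [93312, 81648]
r8 m[φ3→X15] = [8, 6]
r8 m[φ4→X15] = [9, 1]
r8 m[φ5→X14] = [3, 5]
r8 m[φ6→X15] = [3, 7]
r8 m[φ7→X3] = [3, 3]
r8 m[X8→φ0] = [45, 20]
r8 m[X8→φ2] = [10368, 10368]
r8 m[X14→φ2] = [3, 5]
r8 m[X14→φ5] = [82944, 93312]
r8 m[X0→φ3] = [1, 1]
r8 m[X15→φ1] = [216, 42]
r8 m[X15→φ3] = [58320, 22680]
r8 m[X15→φ4] = [51840, 136080]
r8 m[X15→φ6] = [155520, 19440]
r8 m[X3→φ0] = [1296, 1296]
r8 m[X3→φ1] = [675, 1080]
r8 m[X3→φ7] = [97200, 155520]
r9 m[φ0→X8] = [10368, 10368]
r9 m[φ0→X3] = [225, 360]
r9 m[φ1→X15] = [2160, 3240]
r9 m[φ1→X3] = [432, 432]
r9 m[φ2→X8] = [45, 20]
r9 m[φ2→X14] = [82944, 93312]
r9 m[φ3→X0] = [466560, 408240]
r9 m[φ3→X15] = [8, 6]
r9 m[φ4→X15] = [9, 1]
r9 m[φ5→X14] = [3, 5]
r9 m[φ6→X15] = [3, 7]
r9 m[φ7→X3] = [3, 3]
r9 m[X8→φ0] = [45, 20]
r9 m[X8→φ2] = [10368, 10368]
r9 m[X14→φ2] = [3, 5]
r9 m[X14→φ5] = [82944, 93312]
r9 m[X0→φ3] = [1, 1]
r9 m[X15→φ1] = [216, 42]
r9 m[X15→φ3] = [58320, 22680]
r9 m[X15→φ4] = [51840, 136080]
r9 m[X15→φ6] = [155520, 19440]
r9 m[X3→φ0] = [1296, 1296]
r9 m[X3→φ1] = [675, 1080]
r9 m[X3→φ7] = [97200, 155520]
r10 m[φ0→X8] = [10368, 10368]
r10 m[φ0→X3] = [225, 360]
r10 m[φ1→X15] = [2160, 3240]
r10 m[φ1→X3] = [432, 432]
r10 m[φ2→X8] = [45, 20]
r10 m[φ2→X14] = [82944, 93312]
r10 m[φ3→X0] = [466560, 408240]
r10 m[φ3→X15] = [8, 6]
r10 m[φ4→X15] = [9, 1]
r10 m[φ5→X14] = [3, 5]
r10 m[φ6→X15] = [3, 7]
r10 m[φ7→X3] = [3, 3]
r10 m[X8→φ0] = [45, 20]
r10 m[X8→φ2] = [10368, 10368]
r10 m[X14→φ2] = [3, 5]
r10 m[X14→φ5] = [82944, 93312]
r10 m[X0→φ3] = [1, 1]
r10 m[X15→φ1] = [216, 42]
r10 m[X15→φ3] = [58320, 22680]
r10 m[X15→φ4] = [51840, 136080]
r10 m[X15→φ6] = [155520, 19440]
r10 m[X3→φ0] = [1296, 1296]
r10 m[X3→φ1] = [675, 1080]
r10 m[X3→φ7] = [97200, 155520]
fixed point reached at round 10
traceback from X8: (X8=0, X14=1, X0=0, X15=0, X3=1), score=466560

assignment: (X8=0, X14=1, X0=0, X15=0, X3=1); score = 466560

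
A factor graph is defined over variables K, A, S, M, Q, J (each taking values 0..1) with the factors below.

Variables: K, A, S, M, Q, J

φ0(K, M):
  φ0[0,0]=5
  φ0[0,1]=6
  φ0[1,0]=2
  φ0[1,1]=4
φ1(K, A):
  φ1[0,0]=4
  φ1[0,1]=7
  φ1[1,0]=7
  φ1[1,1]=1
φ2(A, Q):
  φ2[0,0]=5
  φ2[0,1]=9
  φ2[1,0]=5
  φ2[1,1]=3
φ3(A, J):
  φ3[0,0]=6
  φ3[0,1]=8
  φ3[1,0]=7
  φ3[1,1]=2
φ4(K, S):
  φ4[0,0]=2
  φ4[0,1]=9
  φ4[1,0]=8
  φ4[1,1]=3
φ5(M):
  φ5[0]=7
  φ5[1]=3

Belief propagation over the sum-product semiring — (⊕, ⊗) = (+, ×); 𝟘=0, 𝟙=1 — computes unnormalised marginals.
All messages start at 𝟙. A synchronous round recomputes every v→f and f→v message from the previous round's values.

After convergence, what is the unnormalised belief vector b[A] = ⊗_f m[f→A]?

b[A] = [849464, 314424]

init: all messages = 𝟙 over 2 values
r1 m[φ0→K] = [11, 6]
r1 m[φ0→M] = [7, 10]
r1 m[φ1→K] = [11, 8]
r1 m[φ1→A] = [11, 8]
r1 m[φ2→A] = [14, 8]
r1 m[φ2→Q] = [10, 12]
r1 m[φ3→A] = [14, 9]
r1 m[φ3→J] = [13, 10]
r1 m[φ4→K] = [11, 11]
r1 m[φ4→S] = [10, 12]
r1 m[φ5→M] = [7, 3]
r1 m[K→φ0] = [1, 1]
r1 m[K→φ1] = [1, 1]
r1 m[K→φ4] = [1, 1]
r1 m[A→φ1] = [1, 1]
r1 m[A→φ2] = [1, 1]
r1 m[A→φ3] = [1, 1]
r1 m[S→φ4] = [1, 1]
r1 m[M→φ0] = [1, 1]
r1 m[M→φ5] = [1, 1]
r1 m[Q→φ2] = [1, 1]
r1 m[J→φ3] = [1, 1]
r2 m[φ0→K] = [11, 6]
r2 m[φ0→M] = [7, 10]
r2 m[φ1→K] = [11, 8]
r2 m[φ1→A] = [11, 8]
r2 m[φ2→A] = [14, 8]
r2 m[φ2→Q] = [10, 12]
r2 m[φ3→A] = [14, 9]
r2 m[φ3→J] = [13, 10]
r2 m[φ4→K] = [11, 11]
r2 m[φ4→S] = [10, 12]
r2 m[φ5→M] = [7, 3]
r2 m[K→φ0] = [121, 88]
r2 m[K→φ1] = [121, 66]
r2 m[K→φ4] = [121, 48]
r2 m[A→φ1] = [196, 72]
r2 m[A→φ2] = [154, 72]
r2 m[A→φ3] = [154, 64]
r2 m[S→φ4] = [1, 1]
r2 m[M→φ0] = [7, 3]
r2 m[M→φ5] = [7, 10]
r2 m[Q→φ2] = [1, 1]
r2 m[J→φ3] = [1, 1]
r3 m[φ0→K] = [53, 26]
r3 m[φ0→M] = [781, 1078]
r3 m[φ1→K] = [1288, 1444]
r3 m[φ1→A] = [946, 913]
r3 m[φ2→A] = [14, 8]
r3 m[φ2→Q] = [1130, 1602]
r3 m[φ3→A] = [14, 9]
r3 m[φ3→J] = [1372, 1360]
r3 m[φ4→K] = [11, 11]
r3 m[φ4→S] = [626, 1233]
r3 m[φ5→M] = [7, 3]
r3 m[K→φ0] = [121, 88]
r3 m[K→φ1] = [121, 66]
r3 m[K→φ4] = [121, 48]
r3 m[A→φ1] = [196, 72]
r3 m[A→φ2] = [154, 72]
r3 m[A→φ3] = [154, 64]
r3 m[S→φ4] = [1, 1]
r3 m[M→φ0] = [7, 3]
r3 m[M→φ5] = [7, 10]
r3 m[Q→φ2] = [1, 1]
r3 m[J→φ3] = [1, 1]
r4 m[φ0→K] = [53, 26]
r4 m[φ0→M] = [781, 1078]
r4 m[φ1→K] = [1288, 1444]
r4 m[φ1→A] = [946, 913]
r4 m[φ2→A] = [14, 8]
r4 m[φ2→Q] = [1130, 1602]
r4 m[φ3→A] = [14, 9]
r4 m[φ3→J] = [1372, 1360]
r4 m[φ4→K] = [11, 11]
r4 m[φ4→S] = [626, 1233]
r4 m[φ5→M] = [7, 3]
r4 m[K→φ0] = [14168, 15884]
r4 m[K→φ1] = [583, 286]
r4 m[K→φ4] = [68264, 37544]
r4 m[A→φ1] = [196, 72]
r4 m[A→φ2] = [13244, 8217]
r4 m[A→φ3] = [13244, 7304]
r4 m[S→φ4] = [1, 1]
r4 m[M→φ0] = [7, 3]
r4 m[M→φ5] = [781, 1078]
r4 m[Q→φ2] = [1, 1]
r4 m[J→φ3] = [1, 1]
r5 m[φ0→K] = [53, 26]
r5 m[φ0→M] = [102608, 148544]
r5 m[φ1→K] = [1288, 1444]
r5 m[φ1→A] = [4334, 4367]
r5 m[φ2→A] = [14, 8]
r5 m[φ2→Q] = [107305, 143847]
r5 m[φ3→A] = [14, 9]
r5 m[φ3→J] = [130592, 120560]
r5 m[φ4→K] = [11, 11]
r5 m[φ4→S] = [436880, 727008]
r5 m[φ5→M] = [7, 3]
r5 m[K→φ0] = [14168, 15884]
r5 m[K→φ1] = [583, 286]
r5 m[K→φ4] = [68264, 37544]
r5 m[A→φ1] = [196, 72]
r5 m[A→φ2] = [13244, 8217]
r5 m[A→φ3] = [13244, 7304]
r5 m[S→φ4] = [1, 1]
r5 m[M→φ0] = [7, 3]
r5 m[M→φ5] = [781, 1078]
r5 m[Q→φ2] = [1, 1]
r5 m[J→φ3] = [1, 1]
r6 m[φ0→K] = [53, 26]
r6 m[φ0→M] = [102608, 148544]
r6 m[φ1→K] = [1288, 1444]
r6 m[φ1→A] = [4334, 4367]
r6 m[φ2→A] = [14, 8]
r6 m[φ2→Q] = [107305, 143847]
r6 m[φ3→A] = [14, 9]
r6 m[φ3→J] = [130592, 120560]
r6 m[φ4→K] = [11, 11]
r6 m[φ4→S] = [436880, 727008]
r6 m[φ5→M] = [7, 3]
r6 m[K→φ0] = [14168, 15884]
r6 m[K→φ1] = [583, 286]
r6 m[K→φ4] = [68264, 37544]
r6 m[A→φ1] = [196, 72]
r6 m[A→φ2] = [60676, 39303]
r6 m[A→φ3] = [60676, 34936]
r6 m[S→φ4] = [1, 1]
r6 m[M→φ0] = [7, 3]
r6 m[M→φ5] = [102608, 148544]
r6 m[Q→φ2] = [1, 1]
r6 m[J→φ3] = [1, 1]
r7 m[φ0→K] = [53, 26]
r7 m[φ0→M] = [102608, 148544]
r7 m[φ1→K] = [1288, 1444]
r7 m[φ1→A] = [4334, 4367]
r7 m[φ2→A] = [14, 8]
r7 m[φ2→Q] = [499895, 663993]
r7 m[φ3→A] = [14, 9]
r7 m[φ3→J] = [608608, 555280]
r7 m[φ4→K] = [11, 11]
r7 m[φ4→S] = [436880, 727008]
r7 m[φ5→M] = [7, 3]
r7 m[K→φ0] = [14168, 15884]
r7 m[K→φ1] = [583, 286]
r7 m[K→φ4] = [68264, 37544]
r7 m[A→φ1] = [196, 72]
r7 m[A→φ2] = [60676, 39303]
r7 m[A→φ3] = [60676, 34936]
r7 m[S→φ4] = [1, 1]
r7 m[M→φ0] = [7, 3]
r7 m[M→φ5] = [102608, 148544]
r7 m[Q→φ2] = [1, 1]
r7 m[J→φ3] = [1, 1]
r8 m[φ0→K] = [53, 26]
r8 m[φ0→M] = [102608, 148544]
r8 m[φ1→K] = [1288, 1444]
r8 m[φ1→A] = [4334, 4367]
r8 m[φ2→A] = [14, 8]
r8 m[φ2→Q] = [499895, 663993]
r8 m[φ3→A] = [14, 9]
r8 m[φ3→J] = [608608, 555280]
r8 m[φ4→K] = [11, 11]
r8 m[φ4→S] = [436880, 727008]
r8 m[φ5→M] = [7, 3]
r8 m[K→φ0] = [14168, 15884]
r8 m[K→φ1] = [583, 286]
r8 m[K→φ4] = [68264, 37544]
r8 m[A→φ1] = [196, 72]
r8 m[A→φ2] = [60676, 39303]
r8 m[A→φ3] = [60676, 34936]
r8 m[S→φ4] = [1, 1]
r8 m[M→φ0] = [7, 3]
r8 m[M→φ5] = [102608, 148544]
r8 m[Q→φ2] = [1, 1]
r8 m[J→φ3] = [1, 1]
fixed point reached at round 8
b[A] = ⊗ incoming = [849464, 314424]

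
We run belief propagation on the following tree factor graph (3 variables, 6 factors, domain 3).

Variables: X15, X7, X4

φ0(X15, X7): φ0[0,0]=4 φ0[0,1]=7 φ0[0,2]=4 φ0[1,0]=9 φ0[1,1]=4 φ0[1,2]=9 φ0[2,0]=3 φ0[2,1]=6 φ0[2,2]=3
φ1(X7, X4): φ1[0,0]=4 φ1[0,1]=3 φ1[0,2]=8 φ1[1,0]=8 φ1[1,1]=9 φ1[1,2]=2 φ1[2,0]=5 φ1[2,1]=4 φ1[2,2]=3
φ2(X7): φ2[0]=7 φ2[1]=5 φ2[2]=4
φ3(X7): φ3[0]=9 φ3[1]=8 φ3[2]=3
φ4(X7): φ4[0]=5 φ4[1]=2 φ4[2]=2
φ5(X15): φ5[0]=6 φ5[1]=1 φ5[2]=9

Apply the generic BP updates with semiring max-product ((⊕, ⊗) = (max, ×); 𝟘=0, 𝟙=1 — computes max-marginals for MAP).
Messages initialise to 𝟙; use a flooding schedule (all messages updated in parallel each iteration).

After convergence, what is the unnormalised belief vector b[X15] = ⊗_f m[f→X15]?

b[X15] = [60480, 22680, 68040]

init: all messages = 𝟙 over 3 values
r1 m[φ0→X15] = [7, 9, 6]
r1 m[φ0→X7] = [9, 7, 9]
r1 m[φ1→X7] = [8, 9, 5]
r1 m[φ1→X4] = [8, 9, 8]
r1 m[φ2→X7] = [7, 5, 4]
r1 m[φ3→X7] = [9, 8, 3]
r1 m[φ4→X7] = [5, 2, 2]
r1 m[φ5→X15] = [6, 1, 9]
r1 m[X15→φ0] = [1, 1, 1]
r1 m[X15→φ5] = [1, 1, 1]
r1 m[X7→φ0] = [1, 1, 1]
r1 m[X7→φ1] = [1, 1, 1]
r1 m[X7→φ2] = [1, 1, 1]
r1 m[X7→φ3] = [1, 1, 1]
r1 m[X7→φ4] = [1, 1, 1]
r1 m[X4→φ1] = [1, 1, 1]
r2 m[φ0→X15] = [7, 9, 6]
r2 m[φ0→X7] = [9, 7, 9]
r2 m[φ1→X7] = [8, 9, 5]
r2 m[φ1→X4] = [8, 9, 8]
r2 m[φ2→X7] = [7, 5, 4]
r2 m[φ3→X7] = [9, 8, 3]
r2 m[φ4→X7] = [5, 2, 2]
r2 m[φ5→X15] = [6, 1, 9]
r2 m[X15→φ0] = [6, 1, 9]
r2 m[X15→φ5] = [7, 9, 6]
r2 m[X7→φ0] = [2520, 720, 120]
r2 m[X7→φ1] = [2835, 560, 216]
r2 m[X7→φ2] = [3240, 1008, 270]
r2 m[X7→φ3] = [2520, 630, 360]
r2 m[X7→φ4] = [4536, 2520, 540]
r2 m[X4→φ1] = [1, 1, 1]
r3 m[φ0→X15] = [10080, 22680, 7560]
r3 m[φ0→X7] = [27, 54, 27]
r3 m[φ1→X7] = [8, 9, 5]
r3 m[φ1→X4] = [11340, 8505, 22680]
r3 m[φ2→X7] = [7, 5, 4]
r3 m[φ3→X7] = [9, 8, 3]
r3 m[φ4→X7] = [5, 2, 2]
r3 m[φ5→X15] = [6, 1, 9]
r3 m[X15→φ0] = [6, 1, 9]
r3 m[X15→φ5] = [7, 9, 6]
r3 m[X7→φ0] = [2520, 720, 120]
r3 m[X7→φ1] = [2835, 560, 216]
r3 m[X7→φ2] = [3240, 1008, 270]
r3 m[X7→φ3] = [2520, 630, 360]
r3 m[X7→φ4] = [4536, 2520, 540]
r3 m[X4→φ1] = [1, 1, 1]
r4 m[φ0→X15] = [10080, 22680, 7560]
r4 m[φ0→X7] = [27, 54, 27]
r4 m[φ1→X7] = [8, 9, 5]
r4 m[φ1→X4] = [11340, 8505, 22680]
r4 m[φ2→X7] = [7, 5, 4]
r4 m[φ3→X7] = [9, 8, 3]
r4 m[φ4→X7] = [5, 2, 2]
r4 m[φ5→X15] = [6, 1, 9]
r4 m[X15→φ0] = [6, 1, 9]
r4 m[X15→φ5] = [10080, 22680, 7560]
r4 m[X7→φ0] = [2520, 720, 120]
r4 m[X7→φ1] = [8505, 4320, 648]
r4 m[X7→φ2] = [9720, 7776, 810]
r4 m[X7→φ3] = [7560, 4860, 1080]
r4 m[X7→φ4] = [13608, 19440, 1620]
r4 m[X4→φ1] = [1, 1, 1]
r5 m[φ0→X15] = [10080, 22680, 7560]
r5 m[φ0→X7] = [27, 54, 27]
r5 m[φ1→X7] = [8, 9, 5]
r5 m[φ1→X4] = [34560, 38880, 68040]
r5 m[φ2→X7] = [7, 5, 4]
r5 m[φ3→X7] = [9, 8, 3]
r5 m[φ4→X7] = [5, 2, 2]
r5 m[φ5→X15] = [6, 1, 9]
r5 m[X15→φ0] = [6, 1, 9]
r5 m[X15→φ5] = [10080, 22680, 7560]
r5 m[X7→φ0] = [2520, 720, 120]
r5 m[X7→φ1] = [8505, 4320, 648]
r5 m[X7→φ2] = [9720, 7776, 810]
r5 m[X7→φ3] = [7560, 4860, 1080]
r5 m[X7→φ4] = [13608, 19440, 1620]
r5 m[X4→φ1] = [1, 1, 1]
r6 m[φ0→X15] = [10080, 22680, 7560]
r6 m[φ0→X7] = [27, 54, 27]
r6 m[φ1→X7] = [8, 9, 5]
r6 m[φ1→X4] = [34560, 38880, 68040]
r6 m[φ2→X7] = [7, 5, 4]
r6 m[φ3→X7] = [9, 8, 3]
r6 m[φ4→X7] = [5, 2, 2]
r6 m[φ5→X15] = [6, 1, 9]
r6 m[X15→φ0] = [6, 1, 9]
r6 m[X15→φ5] = [10080, 22680, 7560]
r6 m[X7→φ0] = [2520, 720, 120]
r6 m[X7→φ1] = [8505, 4320, 648]
r6 m[X7→φ2] = [9720, 7776, 810]
r6 m[X7→φ3] = [7560, 4860, 1080]
r6 m[X7→φ4] = [13608, 19440, 1620]
r6 m[X4→φ1] = [1, 1, 1]
fixed point reached at round 6
b[X15] = ⊗ incoming = [60480, 22680, 68040]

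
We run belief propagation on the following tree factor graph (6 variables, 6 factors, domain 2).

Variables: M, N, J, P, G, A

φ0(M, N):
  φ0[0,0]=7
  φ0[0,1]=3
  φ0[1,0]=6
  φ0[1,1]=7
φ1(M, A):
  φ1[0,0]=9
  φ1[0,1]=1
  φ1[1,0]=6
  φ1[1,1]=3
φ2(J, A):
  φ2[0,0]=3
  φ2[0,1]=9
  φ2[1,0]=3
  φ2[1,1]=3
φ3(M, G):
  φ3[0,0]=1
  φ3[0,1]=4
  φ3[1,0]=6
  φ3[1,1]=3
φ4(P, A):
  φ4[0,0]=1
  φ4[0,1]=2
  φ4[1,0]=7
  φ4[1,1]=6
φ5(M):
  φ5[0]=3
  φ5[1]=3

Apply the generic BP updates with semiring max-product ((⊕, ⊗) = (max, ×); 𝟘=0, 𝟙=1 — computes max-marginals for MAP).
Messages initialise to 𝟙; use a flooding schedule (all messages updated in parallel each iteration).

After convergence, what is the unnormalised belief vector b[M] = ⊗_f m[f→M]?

b[M] = [15876, 20412]

init: all messages = 𝟙 over 2 values
r1 m[φ0→M] = [7, 7]
r1 m[φ0→N] = [7, 7]
r1 m[φ1→M] = [9, 6]
r1 m[φ1→A] = [9, 3]
r1 m[φ2→J] = [9, 3]
r1 m[φ2→A] = [3, 9]
r1 m[φ3→M] = [4, 6]
r1 m[φ3→G] = [6, 4]
r1 m[φ4→P] = [2, 7]
r1 m[φ4→A] = [7, 6]
r1 m[φ5→M] = [3, 3]
r1 m[M→φ0] = [1, 1]
r1 m[M→φ1] = [1, 1]
r1 m[M→φ3] = [1, 1]
r1 m[M→φ5] = [1, 1]
r1 m[N→φ0] = [1, 1]
r1 m[J→φ2] = [1, 1]
r1 m[P→φ4] = [1, 1]
r1 m[G→φ3] = [1, 1]
r1 m[A→φ1] = [1, 1]
r1 m[A→φ2] = [1, 1]
r1 m[A→φ4] = [1, 1]
r2 m[φ0→M] = [7, 7]
r2 m[φ0→N] = [7, 7]
r2 m[φ1→M] = [9, 6]
r2 m[φ1→A] = [9, 3]
r2 m[φ2→J] = [9, 3]
r2 m[φ2→A] = [3, 9]
r2 m[φ3→M] = [4, 6]
r2 m[φ3→G] = [6, 4]
r2 m[φ4→P] = [2, 7]
r2 m[φ4→A] = [7, 6]
r2 m[φ5→M] = [3, 3]
r2 m[M→φ0] = [108, 108]
r2 m[M→φ1] = [84, 126]
r2 m[M→φ3] = [189, 126]
r2 m[M→φ5] = [252, 252]
r2 m[N→φ0] = [1, 1]
r2 m[J→φ2] = [1, 1]
r2 m[P→φ4] = [1, 1]
r2 m[G→φ3] = [1, 1]
r2 m[A→φ1] = [21, 54]
r2 m[A→φ2] = [63, 18]
r2 m[A→φ4] = [27, 27]
r3 m[φ0→M] = [7, 7]
r3 m[φ0→N] = [756, 756]
r3 m[φ1→M] = [189, 162]
r3 m[φ1→A] = [756, 378]
r3 m[φ2→J] = [189, 189]
r3 m[φ2→A] = [3, 9]
r3 m[φ3→M] = [4, 6]
r3 m[φ3→G] = [756, 756]
r3 m[φ4→P] = [54, 189]
r3 m[φ4→A] = [7, 6]
r3 m[φ5→M] = [3, 3]
r3 m[M→φ0] = [108, 108]
r3 m[M→φ1] = [84, 126]
r3 m[M→φ3] = [189, 126]
r3 m[M→φ5] = [252, 252]
r3 m[N→φ0] = [1, 1]
r3 m[J→φ2] = [1, 1]
r3 m[P→φ4] = [1, 1]
r3 m[G→φ3] = [1, 1]
r3 m[A→φ1] = [21, 54]
r3 m[A→φ2] = [63, 18]
r3 m[A→φ4] = [27, 27]
r4 m[φ0→M] = [7, 7]
r4 m[φ0→N] = [756, 756]
r4 m[φ1→M] = [189, 162]
r4 m[φ1→A] = [756, 378]
r4 m[φ2→J] = [189, 189]
r4 m[φ2→A] = [3, 9]
r4 m[φ3→M] = [4, 6]
r4 m[φ3→G] = [756, 756]
r4 m[φ4→P] = [54, 189]
r4 m[φ4→A] = [7, 6]
r4 m[φ5→M] = [3, 3]
r4 m[M→φ0] = [2268, 2916]
r4 m[M→φ1] = [84, 126]
r4 m[M→φ3] = [3969, 3402]
r4 m[M→φ5] = [5292, 6804]
r4 m[N→φ0] = [1, 1]
r4 m[J→φ2] = [1, 1]
r4 m[P→φ4] = [1, 1]
r4 m[G→φ3] = [1, 1]
r4 m[A→φ1] = [21, 54]
r4 m[A→φ2] = [5292, 2268]
r4 m[A→φ4] = [2268, 3402]
r5 m[φ0→M] = [7, 7]
r5 m[φ0→N] = [17496, 20412]
r5 m[φ1→M] = [189, 162]
r5 m[φ1→A] = [756, 378]
r5 m[φ2→J] = [20412, 15876]
r5 m[φ2→A] = [3, 9]
r5 m[φ3→M] = [4, 6]
r5 m[φ3→G] = [20412, 15876]
r5 m[φ4→P] = [6804, 20412]
r5 m[φ4→A] = [7, 6]
r5 m[φ5→M] = [3, 3]
r5 m[M→φ0] = [2268, 2916]
r5 m[M→φ1] = [84, 126]
r5 m[M→φ3] = [3969, 3402]
r5 m[M→φ5] = [5292, 6804]
r5 m[N→φ0] = [1, 1]
r5 m[J→φ2] = [1, 1]
r5 m[P→φ4] = [1, 1]
r5 m[G→φ3] = [1, 1]
r5 m[A→φ1] = [21, 54]
r5 m[A→φ2] = [5292, 2268]
r5 m[A→φ4] = [2268, 3402]
r6 m[φ0→M] = [7, 7]
r6 m[φ0→N] = [17496, 20412]
r6 m[φ1→M] = [189, 162]
r6 m[φ1→A] = [756, 378]
r6 m[φ2→J] = [20412, 15876]
r6 m[φ2→A] = [3, 9]
r6 m[φ3→M] = [4, 6]
r6 m[φ3→G] = [20412, 15876]
r6 m[φ4→P] = [6804, 20412]
r6 m[φ4→A] = [7, 6]
r6 m[φ5→M] = [3, 3]
r6 m[M→φ0] = [2268, 2916]
r6 m[M→φ1] = [84, 126]
r6 m[M→φ3] = [3969, 3402]
r6 m[M→φ5] = [5292, 6804]
r6 m[N→φ0] = [1, 1]
r6 m[J→φ2] = [1, 1]
r6 m[P→φ4] = [1, 1]
r6 m[G→φ3] = [1, 1]
r6 m[A→φ1] = [21, 54]
r6 m[A→φ2] = [5292, 2268]
r6 m[A→φ4] = [2268, 3402]
fixed point reached at round 6
b[M] = ⊗ incoming = [15876, 20412]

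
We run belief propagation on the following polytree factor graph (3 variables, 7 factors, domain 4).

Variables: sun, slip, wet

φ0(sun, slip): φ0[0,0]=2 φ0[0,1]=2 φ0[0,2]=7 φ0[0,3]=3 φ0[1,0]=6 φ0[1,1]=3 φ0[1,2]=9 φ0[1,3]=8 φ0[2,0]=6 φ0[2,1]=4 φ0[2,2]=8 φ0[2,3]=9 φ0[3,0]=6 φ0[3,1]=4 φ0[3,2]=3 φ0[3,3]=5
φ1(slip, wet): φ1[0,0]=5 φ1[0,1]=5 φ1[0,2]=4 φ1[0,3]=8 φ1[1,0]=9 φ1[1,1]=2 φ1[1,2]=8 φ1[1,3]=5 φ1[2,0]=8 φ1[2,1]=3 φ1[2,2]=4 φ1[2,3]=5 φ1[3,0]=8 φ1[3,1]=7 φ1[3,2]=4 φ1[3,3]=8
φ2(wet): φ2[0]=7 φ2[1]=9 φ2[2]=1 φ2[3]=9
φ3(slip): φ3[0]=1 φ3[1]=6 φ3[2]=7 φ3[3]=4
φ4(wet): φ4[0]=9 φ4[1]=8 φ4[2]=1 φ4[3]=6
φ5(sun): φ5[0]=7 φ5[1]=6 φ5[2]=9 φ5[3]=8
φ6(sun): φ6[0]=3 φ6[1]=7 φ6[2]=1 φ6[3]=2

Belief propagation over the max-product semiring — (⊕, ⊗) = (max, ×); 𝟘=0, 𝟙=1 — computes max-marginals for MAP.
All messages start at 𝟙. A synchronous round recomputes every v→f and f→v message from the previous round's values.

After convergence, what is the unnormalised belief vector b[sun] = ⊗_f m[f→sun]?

init: all messages = 𝟙 over 4 values
r1 m[φ0→sun] = [7, 9, 9, 6]
r1 m[φ0→slip] = [6, 4, 9, 9]
r1 m[φ1→slip] = [8, 9, 8, 8]
r1 m[φ1→wet] = [9, 7, 8, 8]
r1 m[φ2→wet] = [7, 9, 1, 9]
r1 m[φ3→slip] = [1, 6, 7, 4]
r1 m[φ4→wet] = [9, 8, 1, 6]
r1 m[φ5→sun] = [7, 6, 9, 8]
r1 m[φ6→sun] = [3, 7, 1, 2]
r1 m[sun→φ0] = [1, 1, 1, 1]
r1 m[sun→φ5] = [1, 1, 1, 1]
r1 m[sun→φ6] = [1, 1, 1, 1]
r1 m[slip→φ0] = [1, 1, 1, 1]
r1 m[slip→φ1] = [1, 1, 1, 1]
r1 m[slip→φ3] = [1, 1, 1, 1]
r1 m[wet→φ1] = [1, 1, 1, 1]
r1 m[wet→φ2] = [1, 1, 1, 1]
r1 m[wet→φ4] = [1, 1, 1, 1]
r2 m[φ0→sun] = [7, 9, 9, 6]
r2 m[φ0→slip] = [6, 4, 9, 9]
r2 m[φ1→slip] = [8, 9, 8, 8]
r2 m[φ1→wet] = [9, 7, 8, 8]
r2 m[φ2→wet] = [7, 9, 1, 9]
r2 m[φ3→slip] = [1, 6, 7, 4]
r2 m[φ4→wet] = [9, 8, 1, 6]
r2 m[φ5→sun] = [7, 6, 9, 8]
r2 m[φ6→sun] = [3, 7, 1, 2]
r2 m[sun→φ0] = [21, 42, 9, 16]
r2 m[sun→φ5] = [21, 63, 9, 12]
r2 m[sun→φ6] = [49, 54, 81, 48]
r2 m[slip→φ0] = [8, 54, 56, 32]
r2 m[slip→φ1] = [6, 24, 63, 36]
r2 m[slip→φ3] = [48, 36, 72, 72]
r2 m[wet→φ1] = [63, 72, 1, 54]
r2 m[wet→φ2] = [81, 56, 8, 48]
r2 m[wet→φ4] = [63, 63, 8, 72]
r3 m[φ0→sun] = [392, 504, 448, 216]
r3 m[φ0→slip] = [252, 126, 378, 336]
r3 m[φ1→slip] = [432, 567, 504, 504]
r3 m[φ1→wet] = [504, 252, 252, 315]
r3 m[φ2→wet] = [7, 9, 1, 9]
r3 m[φ3→slip] = [1, 6, 7, 4]
r3 m[φ4→wet] = [9, 8, 1, 6]
r3 m[φ5→sun] = [7, 6, 9, 8]
r3 m[φ6→sun] = [3, 7, 1, 2]
r3 m[sun→φ0] = [21, 42, 9, 16]
r3 m[sun→φ5] = [21, 63, 9, 12]
r3 m[sun→φ6] = [49, 54, 81, 48]
r3 m[slip→φ0] = [8, 54, 56, 32]
r3 m[slip→φ1] = [6, 24, 63, 36]
r3 m[slip→φ3] = [48, 36, 72, 72]
r3 m[wet→φ1] = [63, 72, 1, 54]
r3 m[wet→φ2] = [81, 56, 8, 48]
r3 m[wet→φ4] = [63, 63, 8, 72]
r4 m[φ0→sun] = [392, 504, 448, 216]
r4 m[φ0→slip] = [252, 126, 378, 336]
r4 m[φ1→slip] = [432, 567, 504, 504]
r4 m[φ1→wet] = [504, 252, 252, 315]
r4 m[φ2→wet] = [7, 9, 1, 9]
r4 m[φ3→slip] = [1, 6, 7, 4]
r4 m[φ4→wet] = [9, 8, 1, 6]
r4 m[φ5→sun] = [7, 6, 9, 8]
r4 m[φ6→sun] = [3, 7, 1, 2]
r4 m[sun→φ0] = [21, 42, 9, 16]
r4 m[sun→φ5] = [1176, 3528, 448, 432]
r4 m[sun→φ6] = [2744, 3024, 4032, 1728]
r4 m[slip→φ0] = [432, 3402, 3528, 2016]
r4 m[slip→φ1] = [252, 756, 2646, 1344]
r4 m[slip→φ3] = [108864, 71442, 190512, 169344]
r4 m[wet→φ1] = [63, 72, 1, 54]
r4 m[wet→φ2] = [4536, 2016, 252, 1890]
r4 m[wet→φ4] = [3528, 2268, 252, 2835]
r5 m[φ0→sun] = [24696, 31752, 28224, 13608]
r5 m[φ0→slip] = [252, 126, 378, 336]
r5 m[φ1→slip] = [432, 567, 504, 504]
r5 m[φ1→wet] = [21168, 9408, 10584, 13230]
r5 m[φ2→wet] = [7, 9, 1, 9]
r5 m[φ3→slip] = [1, 6, 7, 4]
r5 m[φ4→wet] = [9, 8, 1, 6]
r5 m[φ5→sun] = [7, 6, 9, 8]
r5 m[φ6→sun] = [3, 7, 1, 2]
r5 m[sun→φ0] = [21, 42, 9, 16]
r5 m[sun→φ5] = [1176, 3528, 448, 432]
r5 m[sun→φ6] = [2744, 3024, 4032, 1728]
r5 m[slip→φ0] = [432, 3402, 3528, 2016]
r5 m[slip→φ1] = [252, 756, 2646, 1344]
r5 m[slip→φ3] = [108864, 71442, 190512, 169344]
r5 m[wet→φ1] = [63, 72, 1, 54]
r5 m[wet→φ2] = [4536, 2016, 252, 1890]
r5 m[wet→φ4] = [3528, 2268, 252, 2835]
r6 m[φ0→sun] = [24696, 31752, 28224, 13608]
r6 m[φ0→slip] = [252, 126, 378, 336]
r6 m[φ1→slip] = [432, 567, 504, 504]
r6 m[φ1→wet] = [21168, 9408, 10584, 13230]
r6 m[φ2→wet] = [7, 9, 1, 9]
r6 m[φ3→slip] = [1, 6, 7, 4]
r6 m[φ4→wet] = [9, 8, 1, 6]
r6 m[φ5→sun] = [7, 6, 9, 8]
r6 m[φ6→sun] = [3, 7, 1, 2]
r6 m[sun→φ0] = [21, 42, 9, 16]
r6 m[sun→φ5] = [74088, 222264, 28224, 27216]
r6 m[sun→φ6] = [172872, 190512, 254016, 108864]
r6 m[slip→φ0] = [432, 3402, 3528, 2016]
r6 m[slip→φ1] = [252, 756, 2646, 1344]
r6 m[slip→φ3] = [108864, 71442, 190512, 169344]
r6 m[wet→φ1] = [63, 72, 1, 54]
r6 m[wet→φ2] = [190512, 75264, 10584, 79380]
r6 m[wet→φ4] = [148176, 84672, 10584, 119070]
r7 m[φ0→sun] = [24696, 31752, 28224, 13608]
r7 m[φ0→slip] = [252, 126, 378, 336]
r7 m[φ1→slip] = [432, 567, 504, 504]
r7 m[φ1→wet] = [21168, 9408, 10584, 13230]
r7 m[φ2→wet] = [7, 9, 1, 9]
r7 m[φ3→slip] = [1, 6, 7, 4]
r7 m[φ4→wet] = [9, 8, 1, 6]
r7 m[φ5→sun] = [7, 6, 9, 8]
r7 m[φ6→sun] = [3, 7, 1, 2]
r7 m[sun→φ0] = [21, 42, 9, 16]
r7 m[sun→φ5] = [74088, 222264, 28224, 27216]
r7 m[sun→φ6] = [172872, 190512, 254016, 108864]
r7 m[slip→φ0] = [432, 3402, 3528, 2016]
r7 m[slip→φ1] = [252, 756, 2646, 1344]
r7 m[slip→φ3] = [108864, 71442, 190512, 169344]
r7 m[wet→φ1] = [63, 72, 1, 54]
r7 m[wet→φ2] = [190512, 75264, 10584, 79380]
r7 m[wet→φ4] = [148176, 84672, 10584, 119070]
fixed point reached at round 7
b[sun] = ⊗ incoming = [518616, 1333584, 254016, 217728]

b[sun] = [518616, 1333584, 254016, 217728]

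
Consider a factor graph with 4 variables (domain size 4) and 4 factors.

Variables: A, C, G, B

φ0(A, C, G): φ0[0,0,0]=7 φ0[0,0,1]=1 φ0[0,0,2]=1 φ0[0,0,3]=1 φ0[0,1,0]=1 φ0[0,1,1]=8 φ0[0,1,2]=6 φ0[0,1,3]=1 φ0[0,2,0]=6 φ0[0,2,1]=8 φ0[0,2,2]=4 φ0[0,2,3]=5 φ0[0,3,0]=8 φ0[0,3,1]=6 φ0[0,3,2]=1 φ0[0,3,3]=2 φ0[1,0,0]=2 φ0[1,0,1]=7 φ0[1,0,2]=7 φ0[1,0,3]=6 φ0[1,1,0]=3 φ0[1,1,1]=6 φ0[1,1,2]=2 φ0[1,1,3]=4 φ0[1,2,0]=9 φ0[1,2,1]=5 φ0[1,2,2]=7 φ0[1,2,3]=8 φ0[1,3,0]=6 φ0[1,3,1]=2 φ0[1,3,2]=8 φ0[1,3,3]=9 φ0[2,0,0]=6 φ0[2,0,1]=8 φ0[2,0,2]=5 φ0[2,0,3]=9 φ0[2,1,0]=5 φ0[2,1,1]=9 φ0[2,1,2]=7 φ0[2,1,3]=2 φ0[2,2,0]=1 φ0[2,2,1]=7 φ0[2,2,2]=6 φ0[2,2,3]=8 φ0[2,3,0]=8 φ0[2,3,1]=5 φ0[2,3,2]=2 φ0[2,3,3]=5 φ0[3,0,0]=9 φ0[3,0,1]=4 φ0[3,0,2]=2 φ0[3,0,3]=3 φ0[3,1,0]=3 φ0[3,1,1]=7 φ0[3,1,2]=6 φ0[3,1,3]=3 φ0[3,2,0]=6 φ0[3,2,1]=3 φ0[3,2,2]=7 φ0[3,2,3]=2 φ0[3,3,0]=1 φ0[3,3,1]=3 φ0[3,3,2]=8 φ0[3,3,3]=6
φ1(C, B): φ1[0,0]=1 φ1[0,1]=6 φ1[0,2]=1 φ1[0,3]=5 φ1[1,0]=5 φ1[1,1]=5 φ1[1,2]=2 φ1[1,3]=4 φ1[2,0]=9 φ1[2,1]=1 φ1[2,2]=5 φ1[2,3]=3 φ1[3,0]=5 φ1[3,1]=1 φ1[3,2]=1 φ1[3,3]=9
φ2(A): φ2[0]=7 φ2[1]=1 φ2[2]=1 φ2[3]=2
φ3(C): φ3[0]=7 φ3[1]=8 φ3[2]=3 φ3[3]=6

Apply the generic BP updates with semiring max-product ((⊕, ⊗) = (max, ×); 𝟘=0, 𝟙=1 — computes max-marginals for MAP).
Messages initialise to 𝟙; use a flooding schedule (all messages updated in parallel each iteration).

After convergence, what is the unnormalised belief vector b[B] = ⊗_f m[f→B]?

init: all messages = 𝟙 over 4 values
r1 m[φ0→A] = [8, 9, 9, 9]
r1 m[φ0→C] = [9, 9, 9, 9]
r1 m[φ0→G] = [9, 9, 8, 9]
r1 m[φ1→C] = [6, 5, 9, 9]
r1 m[φ1→B] = [9, 6, 5, 9]
r1 m[φ2→A] = [7, 1, 1, 2]
r1 m[φ3→C] = [7, 8, 3, 6]
r1 m[A→φ0] = [1, 1, 1, 1]
r1 m[A→φ2] = [1, 1, 1, 1]
r1 m[C→φ0] = [1, 1, 1, 1]
r1 m[C→φ1] = [1, 1, 1, 1]
r1 m[C→φ3] = [1, 1, 1, 1]
r1 m[G→φ0] = [1, 1, 1, 1]
r1 m[B→φ1] = [1, 1, 1, 1]
r2 m[φ0→A] = [8, 9, 9, 9]
r2 m[φ0→C] = [9, 9, 9, 9]
r2 m[φ0→G] = [9, 9, 8, 9]
r2 m[φ1→C] = [6, 5, 9, 9]
r2 m[φ1→B] = [9, 6, 5, 9]
r2 m[φ2→A] = [7, 1, 1, 2]
r2 m[φ3→C] = [7, 8, 3, 6]
r2 m[A→φ0] = [7, 1, 1, 2]
r2 m[A→φ2] = [8, 9, 9, 9]
r2 m[C→φ0] = [42, 40, 27, 54]
r2 m[C→φ1] = [63, 72, 27, 54]
r2 m[C→φ3] = [54, 45, 81, 81]
r2 m[G→φ0] = [1, 1, 1, 1]
r2 m[B→φ1] = [1, 1, 1, 1]
r3 m[φ0→A] = [432, 486, 432, 432]
r3 m[φ0→C] = [49, 56, 56, 56]
r3 m[φ0→G] = [3024, 2268, 1680, 945]
r3 m[φ1→C] = [6, 5, 9, 9]
r3 m[φ1→B] = [360, 378, 144, 486]
r3 m[φ2→A] = [7, 1, 1, 2]
r3 m[φ3→C] = [7, 8, 3, 6]
r3 m[A→φ0] = [7, 1, 1, 2]
r3 m[A→φ2] = [8, 9, 9, 9]
r3 m[C→φ0] = [42, 40, 27, 54]
r3 m[C→φ1] = [63, 72, 27, 54]
r3 m[C→φ3] = [54, 45, 81, 81]
r3 m[G→φ0] = [1, 1, 1, 1]
r3 m[B→φ1] = [1, 1, 1, 1]
r4 m[φ0→A] = [432, 486, 432, 432]
r4 m[φ0→C] = [49, 56, 56, 56]
r4 m[φ0→G] = [3024, 2268, 1680, 945]
r4 m[φ1→C] = [6, 5, 9, 9]
r4 m[φ1→B] = [360, 378, 144, 486]
r4 m[φ2→A] = [7, 1, 1, 2]
r4 m[φ3→C] = [7, 8, 3, 6]
r4 m[A→φ0] = [7, 1, 1, 2]
r4 m[A→φ2] = [432, 486, 432, 432]
r4 m[C→φ0] = [42, 40, 27, 54]
r4 m[C→φ1] = [343, 448, 168, 336]
r4 m[C→φ3] = [294, 280, 504, 504]
r4 m[G→φ0] = [1, 1, 1, 1]
r4 m[B→φ1] = [1, 1, 1, 1]
r5 m[φ0→A] = [432, 486, 432, 432]
r5 m[φ0→C] = [49, 56, 56, 56]
r5 m[φ0→G] = [3024, 2268, 1680, 945]
r5 m[φ1→C] = [6, 5, 9, 9]
r5 m[φ1→B] = [2240, 2240, 896, 3024]
r5 m[φ2→A] = [7, 1, 1, 2]
r5 m[φ3→C] = [7, 8, 3, 6]
r5 m[A→φ0] = [7, 1, 1, 2]
r5 m[A→φ2] = [432, 486, 432, 432]
r5 m[C→φ0] = [42, 40, 27, 54]
r5 m[C→φ1] = [343, 448, 168, 336]
r5 m[C→φ3] = [294, 280, 504, 504]
r5 m[G→φ0] = [1, 1, 1, 1]
r5 m[B→φ1] = [1, 1, 1, 1]
r6 m[φ0→A] = [432, 486, 432, 432]
r6 m[φ0→C] = [49, 56, 56, 56]
r6 m[φ0→G] = [3024, 2268, 1680, 945]
r6 m[φ1→C] = [6, 5, 9, 9]
r6 m[φ1→B] = [2240, 2240, 896, 3024]
r6 m[φ2→A] = [7, 1, 1, 2]
r6 m[φ3→C] = [7, 8, 3, 6]
r6 m[A→φ0] = [7, 1, 1, 2]
r6 m[A→φ2] = [432, 486, 432, 432]
r6 m[C→φ0] = [42, 40, 27, 54]
r6 m[C→φ1] = [343, 448, 168, 336]
r6 m[C→φ3] = [294, 280, 504, 504]
r6 m[G→φ0] = [1, 1, 1, 1]
r6 m[B→φ1] = [1, 1, 1, 1]
fixed point reached at round 6
b[B] = ⊗ incoming = [2240, 2240, 896, 3024]

b[B] = [2240, 2240, 896, 3024]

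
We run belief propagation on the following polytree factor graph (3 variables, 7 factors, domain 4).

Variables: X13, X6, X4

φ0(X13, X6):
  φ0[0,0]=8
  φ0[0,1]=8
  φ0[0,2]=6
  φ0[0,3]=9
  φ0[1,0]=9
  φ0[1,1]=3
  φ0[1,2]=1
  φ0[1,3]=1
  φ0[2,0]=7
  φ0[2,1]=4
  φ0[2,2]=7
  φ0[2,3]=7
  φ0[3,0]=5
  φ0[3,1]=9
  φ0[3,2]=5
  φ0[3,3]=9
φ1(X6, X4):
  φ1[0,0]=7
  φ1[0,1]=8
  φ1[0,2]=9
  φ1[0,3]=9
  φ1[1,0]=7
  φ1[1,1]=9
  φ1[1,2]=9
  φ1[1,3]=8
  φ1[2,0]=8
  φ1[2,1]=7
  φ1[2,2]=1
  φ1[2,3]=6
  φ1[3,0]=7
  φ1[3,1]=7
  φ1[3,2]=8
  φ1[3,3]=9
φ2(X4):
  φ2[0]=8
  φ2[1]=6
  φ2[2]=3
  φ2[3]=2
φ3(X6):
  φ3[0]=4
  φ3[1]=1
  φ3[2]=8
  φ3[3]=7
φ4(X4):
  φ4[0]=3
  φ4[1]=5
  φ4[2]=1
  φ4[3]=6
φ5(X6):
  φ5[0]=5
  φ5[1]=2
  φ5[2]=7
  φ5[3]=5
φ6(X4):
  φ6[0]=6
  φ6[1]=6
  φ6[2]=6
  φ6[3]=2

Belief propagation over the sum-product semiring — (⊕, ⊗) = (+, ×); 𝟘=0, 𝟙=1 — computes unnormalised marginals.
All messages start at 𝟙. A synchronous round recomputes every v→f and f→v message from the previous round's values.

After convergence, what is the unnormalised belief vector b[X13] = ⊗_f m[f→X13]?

b[X13] = [2192556, 762696, 2072364, 1884816]

init: all messages = 𝟙 over 4 values
r1 m[φ0→X13] = [31, 14, 25, 28]
r1 m[φ0→X6] = [29, 24, 19, 26]
r1 m[φ1→X6] = [33, 33, 22, 31]
r1 m[φ1→X4] = [29, 31, 27, 32]
r1 m[φ2→X4] = [8, 6, 3, 2]
r1 m[φ3→X6] = [4, 1, 8, 7]
r1 m[φ4→X4] = [3, 5, 1, 6]
r1 m[φ5→X6] = [5, 2, 7, 5]
r1 m[φ6→X4] = [6, 6, 6, 2]
r1 m[X13→φ0] = [1, 1, 1, 1]
r1 m[X6→φ0] = [1, 1, 1, 1]
r1 m[X6→φ1] = [1, 1, 1, 1]
r1 m[X6→φ3] = [1, 1, 1, 1]
r1 m[X6→φ5] = [1, 1, 1, 1]
r1 m[X4→φ1] = [1, 1, 1, 1]
r1 m[X4→φ2] = [1, 1, 1, 1]
r1 m[X4→φ4] = [1, 1, 1, 1]
r1 m[X4→φ6] = [1, 1, 1, 1]
r2 m[φ0→X13] = [31, 14, 25, 28]
r2 m[φ0→X6] = [29, 24, 19, 26]
r2 m[φ1→X6] = [33, 33, 22, 31]
r2 m[φ1→X4] = [29, 31, 27, 32]
r2 m[φ2→X4] = [8, 6, 3, 2]
r2 m[φ3→X6] = [4, 1, 8, 7]
r2 m[φ4→X4] = [3, 5, 1, 6]
r2 m[φ5→X6] = [5, 2, 7, 5]
r2 m[φ6→X4] = [6, 6, 6, 2]
r2 m[X13→φ0] = [1, 1, 1, 1]
r2 m[X6→φ0] = [660, 66, 1232, 1085]
r2 m[X6→φ1] = [580, 48, 1064, 910]
r2 m[X6→φ3] = [4785, 1584, 2926, 4030]
r2 m[X6→φ5] = [3828, 792, 3344, 5642]
r2 m[X4→φ1] = [144, 180, 18, 24]
r2 m[X4→φ2] = [522, 930, 162, 384]
r2 m[X4→φ4] = [1392, 1116, 486, 128]
r2 m[X4→φ6] = [696, 930, 81, 384]
r3 m[φ0→X13] = [22965, 8455, 21103, 19819]
r3 m[φ0→X6] = [29, 24, 19, 26]
r3 m[φ1→X6] = [2826, 2982, 2574, 2628]
r3 m[φ1→X4] = [19278, 18890, 13996, 20178]
r3 m[φ2→X4] = [8, 6, 3, 2]
r3 m[φ3→X6] = [4, 1, 8, 7]
r3 m[φ4→X4] = [3, 5, 1, 6]
r3 m[φ5→X6] = [5, 2, 7, 5]
r3 m[φ6→X4] = [6, 6, 6, 2]
r3 m[X13→φ0] = [1, 1, 1, 1]
r3 m[X6→φ0] = [660, 66, 1232, 1085]
r3 m[X6→φ1] = [580, 48, 1064, 910]
r3 m[X6→φ3] = [4785, 1584, 2926, 4030]
r3 m[X6→φ5] = [3828, 792, 3344, 5642]
r3 m[X4→φ1] = [144, 180, 18, 24]
r3 m[X4→φ2] = [522, 930, 162, 384]
r3 m[X4→φ4] = [1392, 1116, 486, 128]
r3 m[X4→φ6] = [696, 930, 81, 384]
r4 m[φ0→X13] = [22965, 8455, 21103, 19819]
r4 m[φ0→X6] = [29, 24, 19, 26]
r4 m[φ1→X6] = [2826, 2982, 2574, 2628]
r4 m[φ1→X4] = [19278, 18890, 13996, 20178]
r4 m[φ2→X4] = [8, 6, 3, 2]
r4 m[φ3→X6] = [4, 1, 8, 7]
r4 m[φ4→X4] = [3, 5, 1, 6]
r4 m[φ5→X6] = [5, 2, 7, 5]
r4 m[φ6→X4] = [6, 6, 6, 2]
r4 m[X13→φ0] = [1, 1, 1, 1]
r4 m[X6→φ0] = [56520, 5964, 144144, 91980]
r4 m[X6→φ1] = [580, 48, 1064, 910]
r4 m[X6→φ3] = [409770, 143136, 342342, 341640]
r4 m[X6→φ5] = [327816, 71568, 391248, 478296]
r4 m[X4→φ1] = [144, 180, 18, 24]
r4 m[X4→φ2] = [347004, 566700, 83976, 242136]
r4 m[X4→φ4] = [925344, 680040, 251928, 80712]
r4 m[X4→φ6] = [462672, 566700, 41988, 242136]
r5 m[φ0→X13] = [2192556, 762696, 2072364, 1884816]
r5 m[φ0→X6] = [29, 24, 19, 26]
r5 m[φ1→X6] = [2826, 2982, 2574, 2628]
r5 m[φ1→X4] = [19278, 18890, 13996, 20178]
r5 m[φ2→X4] = [8, 6, 3, 2]
r5 m[φ3→X6] = [4, 1, 8, 7]
r5 m[φ4→X4] = [3, 5, 1, 6]
r5 m[φ5→X6] = [5, 2, 7, 5]
r5 m[φ6→X4] = [6, 6, 6, 2]
r5 m[X13→φ0] = [1, 1, 1, 1]
r5 m[X6→φ0] = [56520, 5964, 144144, 91980]
r5 m[X6→φ1] = [580, 48, 1064, 910]
r5 m[X6→φ3] = [409770, 143136, 342342, 341640]
r5 m[X6→φ5] = [327816, 71568, 391248, 478296]
r5 m[X4→φ1] = [144, 180, 18, 24]
r5 m[X4→φ2] = [347004, 566700, 83976, 242136]
r5 m[X4→φ4] = [925344, 680040, 251928, 80712]
r5 m[X4→φ6] = [462672, 566700, 41988, 242136]
r6 m[φ0→X13] = [2192556, 762696, 2072364, 1884816]
r6 m[φ0→X6] = [29, 24, 19, 26]
r6 m[φ1→X6] = [2826, 2982, 2574, 2628]
r6 m[φ1→X4] = [19278, 18890, 13996, 20178]
r6 m[φ2→X4] = [8, 6, 3, 2]
r6 m[φ3→X6] = [4, 1, 8, 7]
r6 m[φ4→X4] = [3, 5, 1, 6]
r6 m[φ5→X6] = [5, 2, 7, 5]
r6 m[φ6→X4] = [6, 6, 6, 2]
r6 m[X13→φ0] = [1, 1, 1, 1]
r6 m[X6→φ0] = [56520, 5964, 144144, 91980]
r6 m[X6→φ1] = [580, 48, 1064, 910]
r6 m[X6→φ3] = [409770, 143136, 342342, 341640]
r6 m[X6→φ5] = [327816, 71568, 391248, 478296]
r6 m[X4→φ1] = [144, 180, 18, 24]
r6 m[X4→φ2] = [347004, 566700, 83976, 242136]
r6 m[X4→φ4] = [925344, 680040, 251928, 80712]
r6 m[X4→φ6] = [462672, 566700, 41988, 242136]
fixed point reached at round 6
b[X13] = ⊗ incoming = [2192556, 762696, 2072364, 1884816]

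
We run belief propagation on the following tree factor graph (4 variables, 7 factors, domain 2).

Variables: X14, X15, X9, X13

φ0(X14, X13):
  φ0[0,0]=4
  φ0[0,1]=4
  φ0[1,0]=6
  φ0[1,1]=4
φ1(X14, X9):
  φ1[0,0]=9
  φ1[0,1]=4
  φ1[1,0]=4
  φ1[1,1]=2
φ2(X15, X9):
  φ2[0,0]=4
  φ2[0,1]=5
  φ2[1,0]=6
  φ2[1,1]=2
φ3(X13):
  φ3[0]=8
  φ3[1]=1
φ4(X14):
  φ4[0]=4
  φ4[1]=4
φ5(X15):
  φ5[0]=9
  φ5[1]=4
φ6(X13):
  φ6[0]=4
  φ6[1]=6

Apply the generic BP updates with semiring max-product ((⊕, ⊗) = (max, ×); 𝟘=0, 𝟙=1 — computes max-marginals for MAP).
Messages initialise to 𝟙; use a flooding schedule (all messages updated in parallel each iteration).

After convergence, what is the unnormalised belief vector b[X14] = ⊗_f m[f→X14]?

init: all messages = 𝟙 over 2 values
r1 m[φ0→X14] = [4, 6]
r1 m[φ0→X13] = [6, 4]
r1 m[φ1→X14] = [9, 4]
r1 m[φ1→X9] = [9, 4]
r1 m[φ2→X15] = [5, 6]
r1 m[φ2→X9] = [6, 5]
r1 m[φ3→X13] = [8, 1]
r1 m[φ4→X14] = [4, 4]
r1 m[φ5→X15] = [9, 4]
r1 m[φ6→X13] = [4, 6]
r1 m[X14→φ0] = [1, 1]
r1 m[X14→φ1] = [1, 1]
r1 m[X14→φ4] = [1, 1]
r1 m[X15→φ2] = [1, 1]
r1 m[X15→φ5] = [1, 1]
r1 m[X9→φ1] = [1, 1]
r1 m[X9→φ2] = [1, 1]
r1 m[X13→φ0] = [1, 1]
r1 m[X13→φ3] = [1, 1]
r1 m[X13→φ6] = [1, 1]
r2 m[φ0→X14] = [4, 6]
r2 m[φ0→X13] = [6, 4]
r2 m[φ1→X14] = [9, 4]
r2 m[φ1→X9] = [9, 4]
r2 m[φ2→X15] = [5, 6]
r2 m[φ2→X9] = [6, 5]
r2 m[φ3→X13] = [8, 1]
r2 m[φ4→X14] = [4, 4]
r2 m[φ5→X15] = [9, 4]
r2 m[φ6→X13] = [4, 6]
r2 m[X14→φ0] = [36, 16]
r2 m[X14→φ1] = [16, 24]
r2 m[X14→φ4] = [36, 24]
r2 m[X15→φ2] = [9, 4]
r2 m[X15→φ5] = [5, 6]
r2 m[X9→φ1] = [6, 5]
r2 m[X9→φ2] = [9, 4]
r2 m[X13→φ0] = [32, 6]
r2 m[X13→φ3] = [24, 24]
r2 m[X13→φ6] = [48, 4]
r3 m[φ0→X14] = [128, 192]
r3 m[φ0→X13] = [144, 144]
r3 m[φ1→X14] = [54, 24]
r3 m[φ1→X9] = [144, 64]
r3 m[φ2→X15] = [36, 54]
r3 m[φ2→X9] = [36, 45]
r3 m[φ3→X13] = [8, 1]
r3 m[φ4→X14] = [4, 4]
r3 m[φ5→X15] = [9, 4]
r3 m[φ6→X13] = [4, 6]
r3 m[X14→φ0] = [36, 16]
r3 m[X14→φ1] = [16, 24]
r3 m[X14→φ4] = [36, 24]
r3 m[X15→φ2] = [9, 4]
r3 m[X15→φ5] = [5, 6]
r3 m[X9→φ1] = [6, 5]
r3 m[X9→φ2] = [9, 4]
r3 m[X13→φ0] = [32, 6]
r3 m[X13→φ3] = [24, 24]
r3 m[X13→φ6] = [48, 4]
r4 m[φ0→X14] = [128, 192]
r4 m[φ0→X13] = [144, 144]
r4 m[φ1→X14] = [54, 24]
r4 m[φ1→X9] = [144, 64]
r4 m[φ2→X15] = [36, 54]
r4 m[φ2→X9] = [36, 45]
r4 m[φ3→X13] = [8, 1]
r4 m[φ4→X14] = [4, 4]
r4 m[φ5→X15] = [9, 4]
r4 m[φ6→X13] = [4, 6]
r4 m[X14→φ0] = [216, 96]
r4 m[X14→φ1] = [512, 768]
r4 m[X14→φ4] = [6912, 4608]
r4 m[X15→φ2] = [9, 4]
r4 m[X15→φ5] = [36, 54]
r4 m[X9→φ1] = [36, 45]
r4 m[X9→φ2] = [144, 64]
r4 m[X13→φ0] = [32, 6]
r4 m[X13→φ3] = [576, 864]
r4 m[X13→φ6] = [1152, 144]
r5 m[φ0→X14] = [128, 192]
r5 m[φ0→X13] = [864, 864]
r5 m[φ1→X14] = [324, 144]
r5 m[φ1→X9] = [4608, 2048]
r5 m[φ2→X15] = [576, 864]
r5 m[φ2→X9] = [36, 45]
r5 m[φ3→X13] = [8, 1]
r5 m[φ4→X14] = [4, 4]
r5 m[φ5→X15] = [9, 4]
r5 m[φ6→X13] = [4, 6]
r5 m[X14→φ0] = [216, 96]
r5 m[X14→φ1] = [512, 768]
r5 m[X14→φ4] = [6912, 4608]
r5 m[X15→φ2] = [9, 4]
r5 m[X15→φ5] = [36, 54]
r5 m[X9→φ1] = [36, 45]
r5 m[X9→φ2] = [144, 64]
r5 m[X13→φ0] = [32, 6]
r5 m[X13→φ3] = [576, 864]
r5 m[X13→φ6] = [1152, 144]
r6 m[φ0→X14] = [128, 192]
r6 m[φ0→X13] = [864, 864]
r6 m[φ1→X14] = [324, 144]
r6 m[φ1→X9] = [4608, 2048]
r6 m[φ2→X15] = [576, 864]
r6 m[φ2→X9] = [36, 45]
r6 m[φ3→X13] = [8, 1]
r6 m[φ4→X14] = [4, 4]
r6 m[φ5→X15] = [9, 4]
r6 m[φ6→X13] = [4, 6]
r6 m[X14→φ0] = [1296, 576]
r6 m[X14→φ1] = [512, 768]
r6 m[X14→φ4] = [41472, 27648]
r6 m[X15→φ2] = [9, 4]
r6 m[X15→φ5] = [576, 864]
r6 m[X9→φ1] = [36, 45]
r6 m[X9→φ2] = [4608, 2048]
r6 m[X13→φ0] = [32, 6]
r6 m[X13→φ3] = [3456, 5184]
r6 m[X13→φ6] = [6912, 864]
r7 m[φ0→X14] = [128, 192]
r7 m[φ0→X13] = [5184, 5184]
r7 m[φ1→X14] = [324, 144]
r7 m[φ1→X9] = [4608, 2048]
r7 m[φ2→X15] = [18432, 27648]
r7 m[φ2→X9] = [36, 45]
r7 m[φ3→X13] = [8, 1]
r7 m[φ4→X14] = [4, 4]
r7 m[φ5→X15] = [9, 4]
r7 m[φ6→X13] = [4, 6]
r7 m[X14→φ0] = [1296, 576]
r7 m[X14→φ1] = [512, 768]
r7 m[X14→φ4] = [41472, 27648]
r7 m[X15→φ2] = [9, 4]
r7 m[X15→φ5] = [576, 864]
r7 m[X9→φ1] = [36, 45]
r7 m[X9→φ2] = [4608, 2048]
r7 m[X13→φ0] = [32, 6]
r7 m[X13→φ3] = [3456, 5184]
r7 m[X13→φ6] = [6912, 864]
r8 m[φ0→X14] = [128, 192]
r8 m[φ0→X13] = [5184, 5184]
r8 m[φ1→X14] = [324, 144]
r8 m[φ1→X9] = [4608, 2048]
r8 m[φ2→X15] = [18432, 27648]
r8 m[φ2→X9] = [36, 45]
r8 m[φ3→X13] = [8, 1]
r8 m[φ4→X14] = [4, 4]
r8 m[φ5→X15] = [9, 4]
r8 m[φ6→X13] = [4, 6]
r8 m[X14→φ0] = [1296, 576]
r8 m[X14→φ1] = [512, 768]
r8 m[X14→φ4] = [41472, 27648]
r8 m[X15→φ2] = [9, 4]
r8 m[X15→φ5] = [18432, 27648]
r8 m[X9→φ1] = [36, 45]
r8 m[X9→φ2] = [4608, 2048]
r8 m[X13→φ0] = [32, 6]
r8 m[X13→φ3] = [20736, 31104]
r8 m[X13→φ6] = [41472, 5184]
r9 m[φ0→X14] = [128, 192]
r9 m[φ0→X13] = [5184, 5184]
r9 m[φ1→X14] = [324, 144]
r9 m[φ1→X9] = [4608, 2048]
r9 m[φ2→X15] = [18432, 27648]
r9 m[φ2→X9] = [36, 45]
r9 m[φ3→X13] = [8, 1]
r9 m[φ4→X14] = [4, 4]
r9 m[φ5→X15] = [9, 4]
r9 m[φ6→X13] = [4, 6]
r9 m[X14→φ0] = [1296, 576]
r9 m[X14→φ1] = [512, 768]
r9 m[X14→φ4] = [41472, 27648]
r9 m[X15→φ2] = [9, 4]
r9 m[X15→φ5] = [18432, 27648]
r9 m[X9→φ1] = [36, 45]
r9 m[X9→φ2] = [4608, 2048]
r9 m[X13→φ0] = [32, 6]
r9 m[X13→φ3] = [20736, 31104]
r9 m[X13→φ6] = [41472, 5184]
fixed point reached at round 9
b[X14] = ⊗ incoming = [165888, 110592]

b[X14] = [165888, 110592]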